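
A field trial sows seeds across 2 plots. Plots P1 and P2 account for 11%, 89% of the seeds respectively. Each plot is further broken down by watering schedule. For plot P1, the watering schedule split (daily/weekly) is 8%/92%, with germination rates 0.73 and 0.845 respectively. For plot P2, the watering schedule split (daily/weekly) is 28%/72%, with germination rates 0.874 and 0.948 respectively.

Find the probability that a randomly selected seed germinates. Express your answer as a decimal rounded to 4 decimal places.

P(G|P1) = 0.08·0.73 + 0.92·0.845 = 0.0584 + 0.7774 = 0.8358
P(G|P2) = 0.28·0.874 + 0.72·0.948 = 0.24472 + 0.68256 = 0.92728
By total probability over the outer partition,
P(G) = 0.11·0.8358 + 0.89·0.92728
      = 0.091938 + 0.8252792 = 0.9172172

0.9172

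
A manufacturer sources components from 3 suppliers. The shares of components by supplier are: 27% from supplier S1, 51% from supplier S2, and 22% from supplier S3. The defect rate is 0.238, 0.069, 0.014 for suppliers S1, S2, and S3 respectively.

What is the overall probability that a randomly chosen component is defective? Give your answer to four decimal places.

P(D) ≈ 0.1025

P(D) = P(D|S1)·P(S1) + P(D|S2)·P(S2) + P(D|S3)·P(S3)
      = 0.238·0.27 + 0.069·0.51 + 0.014·0.22
      = 0.06426 + 0.03519 + 0.00308 = 0.10253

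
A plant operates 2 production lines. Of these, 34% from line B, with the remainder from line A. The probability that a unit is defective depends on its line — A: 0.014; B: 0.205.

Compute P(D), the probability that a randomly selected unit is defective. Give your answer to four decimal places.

0.0789

P(A) = 1 − (0.34) = 0.66.
P(D) = P(D|A)·P(A) + P(D|B)·P(B)
      = 0.014·0.66 + 0.205·0.34
      = 0.00924 + 0.0697 = 0.07894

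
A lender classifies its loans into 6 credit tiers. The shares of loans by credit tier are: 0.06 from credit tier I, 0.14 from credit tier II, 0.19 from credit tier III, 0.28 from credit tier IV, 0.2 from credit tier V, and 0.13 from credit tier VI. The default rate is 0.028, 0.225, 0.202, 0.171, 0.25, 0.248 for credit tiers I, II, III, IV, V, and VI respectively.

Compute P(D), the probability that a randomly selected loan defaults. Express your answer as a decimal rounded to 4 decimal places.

P(D) = P(D|I)·P(I) + P(D|II)·P(II) + P(D|III)·P(III) + P(D|IV)·P(IV) + P(D|V)·P(V) + P(D|VI)·P(VI)
      = 0.028·0.06 + 0.225·0.14 + 0.202·0.19 + 0.171·0.28 + 0.25·0.2 + 0.248·0.13
      = 0.00168 + 0.0315 + 0.03838 + 0.04788 + 0.05 + 0.03224 = 0.20168

P(D) ≈ 0.2017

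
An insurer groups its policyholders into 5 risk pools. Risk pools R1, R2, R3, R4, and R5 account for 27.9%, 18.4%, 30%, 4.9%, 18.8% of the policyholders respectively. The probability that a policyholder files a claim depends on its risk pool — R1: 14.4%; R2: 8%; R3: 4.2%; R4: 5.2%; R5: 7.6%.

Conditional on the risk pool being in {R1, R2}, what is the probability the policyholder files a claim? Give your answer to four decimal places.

Let S = {R1, R2}.
P(S) = 0.279 + 0.184 = 0.463.
P(C ∩ S) = 0.144·0.279 + 0.08·0.184 = 0.040176 + 0.01472 = 0.054896.
P(C | S) = 0.054896 / 0.463 = 0.118566…

P(C|S) ≈ 0.1186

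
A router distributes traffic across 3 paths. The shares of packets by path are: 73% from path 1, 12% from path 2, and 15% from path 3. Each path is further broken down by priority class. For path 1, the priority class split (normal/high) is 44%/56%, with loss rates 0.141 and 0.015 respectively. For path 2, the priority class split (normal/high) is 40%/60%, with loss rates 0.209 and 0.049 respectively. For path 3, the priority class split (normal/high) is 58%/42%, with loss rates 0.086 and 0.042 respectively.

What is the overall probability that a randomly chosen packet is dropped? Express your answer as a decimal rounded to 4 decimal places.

P(L|1) = 0.44·0.141 + 0.56·0.015 = 0.06204 + 0.0084 = 0.07044
P(L|2) = 0.4·0.209 + 0.6·0.049 = 0.0836 + 0.0294 = 0.113
P(L|3) = 0.58·0.086 + 0.42·0.042 = 0.04988 + 0.01764 = 0.06752
Then overall,
P(L) = 0.73·0.07044 + 0.12·0.113 + 0.15·0.06752
      = 0.0514212 + 0.01356 + 0.010128 = 0.0751092

0.0751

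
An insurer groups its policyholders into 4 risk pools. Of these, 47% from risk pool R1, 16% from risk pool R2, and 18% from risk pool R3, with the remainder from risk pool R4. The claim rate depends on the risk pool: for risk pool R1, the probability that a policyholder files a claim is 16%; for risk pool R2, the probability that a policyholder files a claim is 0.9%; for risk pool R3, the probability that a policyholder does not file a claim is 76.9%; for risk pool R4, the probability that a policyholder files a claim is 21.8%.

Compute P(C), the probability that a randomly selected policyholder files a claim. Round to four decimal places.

0.1596

P(R4) = 1 − (0.47 + 0.16 + 0.18) = 0.19.
P(C|R3) = 1 − 0.769 = 0.231.
Using total probability over the partition,
P(C) = P(C|R1)·P(R1) + P(C|R2)·P(R2) + P(C|R3)·P(R3) + P(C|R4)·P(R4)
      = 0.16·0.47 + 0.009·0.16 + 0.231·0.18 + 0.218·0.19
      = 0.0752 + 0.00144 + 0.04158 + 0.04142 = 0.15964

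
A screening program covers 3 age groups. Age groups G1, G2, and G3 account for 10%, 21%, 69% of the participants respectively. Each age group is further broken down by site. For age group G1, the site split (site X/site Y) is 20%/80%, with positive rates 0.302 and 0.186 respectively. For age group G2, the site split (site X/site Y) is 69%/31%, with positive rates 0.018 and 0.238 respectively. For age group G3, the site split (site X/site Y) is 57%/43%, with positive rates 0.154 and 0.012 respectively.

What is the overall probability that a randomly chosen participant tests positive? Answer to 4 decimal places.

P(T|G1) = 0.2·0.302 + 0.8·0.186 = 0.0604 + 0.1488 = 0.2092
P(T|G2) = 0.69·0.018 + 0.31·0.238 = 0.01242 + 0.07378 = 0.0862
P(T|G3) = 0.57·0.154 + 0.43·0.012 = 0.08778 + 0.00516 = 0.09294
By total probability over the outer partition,
P(T) = 0.1·0.2092 + 0.21·0.0862 + 0.69·0.09294
      = 0.02092 + 0.018102 + 0.0641286 = 0.1031506

0.1032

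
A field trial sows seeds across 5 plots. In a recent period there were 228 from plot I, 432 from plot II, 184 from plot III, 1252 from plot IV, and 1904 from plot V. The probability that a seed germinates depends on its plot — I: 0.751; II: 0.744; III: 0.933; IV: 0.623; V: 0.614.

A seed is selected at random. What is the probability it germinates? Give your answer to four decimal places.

0.6533

Total: 228 + 432 + 184 + 1252 + 1904 = 4000.
P(I) = 228/4000 = 0.057. P(II) = 432/4000 = 0.108. P(III) = 184/4000 = 0.046. P(IV) = 1252/4000 = 0.313. P(V) = 1904/4000 = 0.476.
P(G) = P(G|I)·P(I) + P(G|II)·P(II) + P(G|III)·P(III) + P(G|IV)·P(IV) + P(G|V)·P(V)
      = 0.751·0.057 + 0.744·0.108 + 0.933·0.046 + 0.623·0.313 + 0.614·0.476
      = 0.042807 + 0.080352 + 0.042918 + 0.194999 + 0.292264 = 0.65334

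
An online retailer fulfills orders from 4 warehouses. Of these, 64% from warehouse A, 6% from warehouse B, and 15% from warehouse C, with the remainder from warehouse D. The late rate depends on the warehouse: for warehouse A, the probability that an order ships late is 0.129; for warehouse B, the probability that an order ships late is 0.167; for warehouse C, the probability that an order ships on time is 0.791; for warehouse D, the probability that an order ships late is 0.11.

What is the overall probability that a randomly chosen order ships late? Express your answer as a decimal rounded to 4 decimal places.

P(L) ≈ 0.1404

P(D) = 1 − (0.64 + 0.06 + 0.15) = 0.15.
P(L|C) = 1 − 0.791 = 0.209.
By the law of total probability,
P(L) = P(L|A)·P(A) + P(L|B)·P(B) + P(L|C)·P(C) + P(L|D)·P(D)
      = 0.129·0.64 + 0.167·0.06 + 0.209·0.15 + 0.11·0.15
      = 0.08256 + 0.01002 + 0.03135 + 0.0165 = 0.14043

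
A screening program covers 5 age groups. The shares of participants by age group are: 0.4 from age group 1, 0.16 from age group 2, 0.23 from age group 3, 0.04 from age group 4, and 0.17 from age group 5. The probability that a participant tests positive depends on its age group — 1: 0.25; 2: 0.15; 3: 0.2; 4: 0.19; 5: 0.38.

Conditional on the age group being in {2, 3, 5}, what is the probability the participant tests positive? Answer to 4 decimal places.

Let S = {2, 3, 5}.
P(S) = 0.16 + 0.23 + 0.17 = 0.56.
P(T ∩ S) = 0.15·0.16 + 0.2·0.23 + 0.38·0.17 = 0.024 + 0.046 + 0.0646 = 0.1346.
P(T | S) = 0.1346 / 0.56 = 0.240357…

0.2404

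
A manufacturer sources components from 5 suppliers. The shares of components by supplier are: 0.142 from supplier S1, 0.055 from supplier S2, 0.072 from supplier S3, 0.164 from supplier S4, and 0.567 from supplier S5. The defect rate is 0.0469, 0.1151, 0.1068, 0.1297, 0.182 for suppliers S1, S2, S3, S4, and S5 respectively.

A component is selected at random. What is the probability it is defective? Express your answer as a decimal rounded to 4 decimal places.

0.1451

By the law of total probability,
P(D) = P(D|S1)·P(S1) + P(D|S2)·P(S2) + P(D|S3)·P(S3) + P(D|S4)·P(S4) + P(D|S5)·P(S5)
      = 0.0469·0.142 + 0.1151·0.055 + 0.1068·0.072 + 0.1297·0.164 + 0.182·0.567
      = 0.0066598 + 0.0063305 + 0.0076896 + 0.0212708 + 0.103194 = 0.1451447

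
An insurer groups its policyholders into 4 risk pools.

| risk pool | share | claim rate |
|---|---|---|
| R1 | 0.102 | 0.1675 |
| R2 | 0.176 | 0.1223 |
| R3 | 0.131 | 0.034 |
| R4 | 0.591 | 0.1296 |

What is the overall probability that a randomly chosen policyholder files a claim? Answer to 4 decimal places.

By the law of total probability,
P(C) = P(C|R1)·P(R1) + P(C|R2)·P(R2) + P(C|R3)·P(R3) + P(C|R4)·P(R4)
      = 0.1675·0.102 + 0.1223·0.176 + 0.034·0.131 + 0.1296·0.591
      = 0.017085 + 0.0215248 + 0.004454 + 0.0765936 = 0.1196574

0.1197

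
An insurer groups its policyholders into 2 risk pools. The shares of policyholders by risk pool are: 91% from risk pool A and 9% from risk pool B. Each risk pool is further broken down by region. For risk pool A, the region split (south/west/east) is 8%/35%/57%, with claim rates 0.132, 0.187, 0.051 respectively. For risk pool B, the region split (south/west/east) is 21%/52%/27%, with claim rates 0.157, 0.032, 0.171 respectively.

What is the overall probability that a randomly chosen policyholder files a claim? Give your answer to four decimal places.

P(C|A) = 0.08·0.132 + 0.35·0.187 + 0.57·0.051 = 0.01056 + 0.06545 + 0.02907 = 0.10508
P(C|B) = 0.21·0.157 + 0.52·0.032 + 0.27·0.171 = 0.03297 + 0.01664 + 0.04617 = 0.09578
Then overall,
P(C) = 0.91·0.10508 + 0.09·0.09578
      = 0.0956228 + 0.0086202 = 0.104243

P(C) ≈ 0.1042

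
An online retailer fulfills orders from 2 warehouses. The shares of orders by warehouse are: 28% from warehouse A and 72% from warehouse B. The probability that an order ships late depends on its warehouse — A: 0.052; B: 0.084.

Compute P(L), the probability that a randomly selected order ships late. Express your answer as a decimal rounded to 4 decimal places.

P(L) = P(L|A)·P(A) + P(L|B)·P(B)
      = 0.052·0.28 + 0.084·0.72
      = 0.01456 + 0.06048 = 0.07504

P(L) ≈ 0.0750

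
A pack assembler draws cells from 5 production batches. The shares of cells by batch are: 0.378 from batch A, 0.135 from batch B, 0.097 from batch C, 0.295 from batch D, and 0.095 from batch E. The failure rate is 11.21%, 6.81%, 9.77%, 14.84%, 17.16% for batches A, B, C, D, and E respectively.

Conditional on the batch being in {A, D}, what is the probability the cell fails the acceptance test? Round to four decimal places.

0.1280

Let S = {A, D}.
P(S) = 0.378 + 0.295 = 0.673.
P(F ∩ S) = 0.1121·0.378 + 0.1484·0.295 = 0.0423738 + 0.043778 = 0.0861518.
P(F | S) = 0.0861518 / 0.673 = 0.128012…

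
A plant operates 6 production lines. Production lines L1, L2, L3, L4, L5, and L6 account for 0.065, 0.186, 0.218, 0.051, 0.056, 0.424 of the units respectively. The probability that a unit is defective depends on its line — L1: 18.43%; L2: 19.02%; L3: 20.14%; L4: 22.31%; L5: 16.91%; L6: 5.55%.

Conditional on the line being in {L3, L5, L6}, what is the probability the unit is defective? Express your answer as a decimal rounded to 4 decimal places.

P(D|S) ≈ 0.1102

Let S = {L3, L5, L6}.
P(S) = 0.218 + 0.056 + 0.424 = 0.698.
P(D ∩ S) = 0.2014·0.218 + 0.1691·0.056 + 0.0555·0.424 = 0.0439052 + 0.0094696 + 0.023532 = 0.0769068.
P(D | S) = 0.0769068 / 0.698 = 0.110182…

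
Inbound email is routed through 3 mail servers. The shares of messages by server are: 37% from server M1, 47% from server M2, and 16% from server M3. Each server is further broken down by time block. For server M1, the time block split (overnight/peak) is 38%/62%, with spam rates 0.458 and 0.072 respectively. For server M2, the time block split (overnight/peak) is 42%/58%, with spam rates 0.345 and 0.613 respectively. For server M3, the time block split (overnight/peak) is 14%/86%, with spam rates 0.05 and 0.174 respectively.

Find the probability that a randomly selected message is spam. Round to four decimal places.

P(S|M1) = 0.38·0.458 + 0.62·0.072 = 0.17404 + 0.04464 = 0.21868
P(S|M2) = 0.42·0.345 + 0.58·0.613 = 0.1449 + 0.35554 = 0.50044
P(S|M3) = 0.14·0.05 + 0.86·0.174 = 0.007 + 0.14964 = 0.15664
Then overall,
P(S) = 0.37·0.21868 + 0.47·0.50044 + 0.16·0.15664
      = 0.0809116 + 0.2352068 + 0.0250624 = 0.3411808

0.3412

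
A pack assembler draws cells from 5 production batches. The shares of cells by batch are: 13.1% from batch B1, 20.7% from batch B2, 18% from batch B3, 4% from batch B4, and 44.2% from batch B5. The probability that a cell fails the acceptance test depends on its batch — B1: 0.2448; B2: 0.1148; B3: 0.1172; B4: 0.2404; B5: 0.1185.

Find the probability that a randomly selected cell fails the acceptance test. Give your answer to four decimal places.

0.1389

P(F) = P(F|B1)·P(B1) + P(F|B2)·P(B2) + P(F|B3)·P(B3) + P(F|B4)·P(B4) + P(F|B5)·P(B5)
      = 0.2448·0.131 + 0.1148·0.207 + 0.1172·0.18 + 0.2404·0.04 + 0.1185·0.442
      = 0.0320688 + 0.0237636 + 0.021096 + 0.009616 + 0.052377 = 0.1389214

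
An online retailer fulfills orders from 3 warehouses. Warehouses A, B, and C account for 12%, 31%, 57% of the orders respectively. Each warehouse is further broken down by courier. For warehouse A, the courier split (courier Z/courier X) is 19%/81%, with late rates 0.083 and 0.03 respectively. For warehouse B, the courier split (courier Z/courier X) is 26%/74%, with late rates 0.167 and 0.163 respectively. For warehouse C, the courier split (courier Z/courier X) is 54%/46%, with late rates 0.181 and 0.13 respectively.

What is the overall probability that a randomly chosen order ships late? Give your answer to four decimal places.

0.1455

P(L|A) = 0.19·0.083 + 0.81·0.03 = 0.01577 + 0.0243 = 0.04007
P(L|B) = 0.26·0.167 + 0.74·0.163 = 0.04342 + 0.12062 = 0.16404
P(L|C) = 0.54·0.181 + 0.46·0.13 = 0.09774 + 0.0598 = 0.15754
By total probability over the outer partition,
P(L) = 0.12·0.04007 + 0.31·0.16404 + 0.57·0.15754
      = 0.0048084 + 0.0508524 + 0.0897978 = 0.1454586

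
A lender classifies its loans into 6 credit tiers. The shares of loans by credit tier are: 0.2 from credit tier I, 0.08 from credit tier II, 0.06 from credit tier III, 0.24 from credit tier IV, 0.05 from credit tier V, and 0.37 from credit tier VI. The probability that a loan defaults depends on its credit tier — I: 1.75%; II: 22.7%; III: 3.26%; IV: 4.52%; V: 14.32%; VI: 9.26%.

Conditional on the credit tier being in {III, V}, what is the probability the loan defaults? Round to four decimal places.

0.0829

Let S = {III, V}.
P(S) = 0.06 + 0.05 = 0.11.
P(D ∩ S) = 0.0326·0.06 + 0.1432·0.05 = 0.001956 + 0.00716 = 0.009116.
P(D | S) = 0.009116 / 0.11 = 0.082873…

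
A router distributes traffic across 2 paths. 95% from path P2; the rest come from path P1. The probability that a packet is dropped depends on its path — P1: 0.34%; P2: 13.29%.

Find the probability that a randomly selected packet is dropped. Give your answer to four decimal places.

P(L) ≈ 0.1264

P(P1) = 1 − (0.95) = 0.05.
Using total probability over the partition,
P(L) = P(L|P1)·P(P1) + P(L|P2)·P(P2)
      = 0.0034·0.05 + 0.1329·0.95
      = 0.00017 + 0.126255 = 0.126425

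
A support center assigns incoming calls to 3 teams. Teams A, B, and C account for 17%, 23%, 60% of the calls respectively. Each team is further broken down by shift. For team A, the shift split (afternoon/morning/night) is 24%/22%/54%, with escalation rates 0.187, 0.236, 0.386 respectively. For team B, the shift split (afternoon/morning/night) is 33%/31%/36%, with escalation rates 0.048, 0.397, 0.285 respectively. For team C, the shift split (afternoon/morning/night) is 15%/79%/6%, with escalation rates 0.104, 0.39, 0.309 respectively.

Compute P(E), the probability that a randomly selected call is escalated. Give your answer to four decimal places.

P(E|A) = 0.24·0.187 + 0.22·0.236 + 0.54·0.386 = 0.04488 + 0.05192 + 0.20844 = 0.30524
P(E|B) = 0.33·0.048 + 0.31·0.397 + 0.36·0.285 = 0.01584 + 0.12307 + 0.1026 = 0.24151
P(E|C) = 0.15·0.104 + 0.79·0.39 + 0.06·0.309 = 0.0156 + 0.3081 + 0.01854 = 0.34224
By total probability over the outer partition,
P(E) = 0.17·0.30524 + 0.23·0.24151 + 0.6·0.34224
      = 0.0518908 + 0.0555473 + 0.205344 = 0.3127821

P(E) ≈ 0.3128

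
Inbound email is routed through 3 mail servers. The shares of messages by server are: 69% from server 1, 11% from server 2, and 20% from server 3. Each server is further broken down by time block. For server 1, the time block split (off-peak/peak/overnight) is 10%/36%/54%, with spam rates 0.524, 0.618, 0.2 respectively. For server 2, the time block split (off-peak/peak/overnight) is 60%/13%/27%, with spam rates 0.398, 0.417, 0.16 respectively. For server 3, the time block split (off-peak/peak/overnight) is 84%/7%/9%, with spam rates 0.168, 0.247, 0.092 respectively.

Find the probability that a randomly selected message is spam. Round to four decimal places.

P(S) ≈ 0.3345

P(S|1) = 0.1·0.524 + 0.36·0.618 + 0.54·0.2 = 0.0524 + 0.22248 + 0.108 = 0.38288
P(S|2) = 0.6·0.398 + 0.13·0.417 + 0.27·0.16 = 0.2388 + 0.05421 + 0.0432 = 0.33621
P(S|3) = 0.84·0.168 + 0.07·0.247 + 0.09·0.092 = 0.14112 + 0.01729 + 0.00828 = 0.16669
By total probability over the outer partition,
P(S) = 0.69·0.38288 + 0.11·0.33621 + 0.2·0.16669
      = 0.2641872 + 0.0369831 + 0.033338 = 0.3345083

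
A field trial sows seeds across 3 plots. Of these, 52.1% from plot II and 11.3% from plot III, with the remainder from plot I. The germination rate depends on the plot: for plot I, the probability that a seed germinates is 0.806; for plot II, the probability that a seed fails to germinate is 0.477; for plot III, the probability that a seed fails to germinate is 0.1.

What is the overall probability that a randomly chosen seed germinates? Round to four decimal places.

P(I) = 1 − (0.521 + 0.113) = 0.366.
P(G|II) = 1 − 0.477 = 0.523.
P(G|III) = 1 − 0.1 = 0.9.
P(G) = P(G|I)·P(I) + P(G|II)·P(II) + P(G|III)·P(III)
      = 0.806·0.366 + 0.523·0.521 + 0.9·0.113
      = 0.294996 + 0.272483 + 0.1017 = 0.669179

0.6692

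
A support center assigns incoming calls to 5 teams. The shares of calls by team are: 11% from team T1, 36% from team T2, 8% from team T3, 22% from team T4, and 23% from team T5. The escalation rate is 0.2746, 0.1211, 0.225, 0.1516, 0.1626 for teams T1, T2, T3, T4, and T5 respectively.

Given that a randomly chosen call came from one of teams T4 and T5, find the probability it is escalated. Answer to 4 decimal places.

Let S = {T4, T5}.
P(S) = 0.22 + 0.23 = 0.45.
P(E ∩ S) = 0.1516·0.22 + 0.1626·0.23 = 0.033352 + 0.037398 = 0.07075.
P(E | S) = 0.07075 / 0.45 = 0.157222…

0.1572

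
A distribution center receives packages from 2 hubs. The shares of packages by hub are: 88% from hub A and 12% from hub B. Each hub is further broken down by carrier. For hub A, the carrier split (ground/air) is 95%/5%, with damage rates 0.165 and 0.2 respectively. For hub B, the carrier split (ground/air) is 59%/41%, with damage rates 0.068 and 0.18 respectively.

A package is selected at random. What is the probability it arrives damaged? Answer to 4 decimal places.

P(D|A) = 0.95·0.165 + 0.05·0.2 = 0.15675 + 0.01 = 0.16675
P(D|B) = 0.59·0.068 + 0.41·0.18 = 0.04012 + 0.0738 = 0.11392
By total probability over the outer partition,
P(D) = 0.88·0.16675 + 0.12·0.11392
      = 0.14674 + 0.0136704 = 0.1604104

0.1604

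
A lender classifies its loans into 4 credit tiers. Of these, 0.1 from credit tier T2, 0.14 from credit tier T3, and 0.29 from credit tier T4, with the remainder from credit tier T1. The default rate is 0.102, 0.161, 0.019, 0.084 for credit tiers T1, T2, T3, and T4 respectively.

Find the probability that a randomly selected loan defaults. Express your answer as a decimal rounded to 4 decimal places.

P(D) ≈ 0.0911

P(T1) = 1 − (0.1 + 0.14 + 0.29) = 0.47.
P(D) = P(D|T1)·P(T1) + P(D|T2)·P(T2) + P(D|T3)·P(T3) + P(D|T4)·P(T4)
      = 0.102·0.47 + 0.161·0.1 + 0.019·0.14 + 0.084·0.29
      = 0.04794 + 0.0161 + 0.00266 + 0.02436 = 0.09106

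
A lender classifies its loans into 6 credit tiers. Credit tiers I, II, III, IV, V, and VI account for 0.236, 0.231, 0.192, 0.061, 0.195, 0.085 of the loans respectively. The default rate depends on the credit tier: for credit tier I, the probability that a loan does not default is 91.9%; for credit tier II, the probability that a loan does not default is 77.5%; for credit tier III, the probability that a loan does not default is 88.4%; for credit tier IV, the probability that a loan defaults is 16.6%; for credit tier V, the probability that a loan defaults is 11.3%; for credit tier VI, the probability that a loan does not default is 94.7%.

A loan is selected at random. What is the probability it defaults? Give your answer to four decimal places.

0.1300

P(D|I) = 1 − 0.919 = 0.081.
P(D|II) = 1 − 0.775 = 0.225.
P(D|III) = 1 − 0.884 = 0.116.
P(D|VI) = 1 − 0.947 = 0.053.
By the law of total probability,
P(D) = P(D|I)·P(I) + P(D|II)·P(II) + P(D|III)·P(III) + P(D|IV)·P(IV) + P(D|V)·P(V) + P(D|VI)·P(VI)
      = 0.081·0.236 + 0.225·0.231 + 0.116·0.192 + 0.166·0.061 + 0.113·0.195 + 0.053·0.085
      = 0.019116 + 0.051975 + 0.022272 + 0.010126 + 0.022035 + 0.004505 = 0.130029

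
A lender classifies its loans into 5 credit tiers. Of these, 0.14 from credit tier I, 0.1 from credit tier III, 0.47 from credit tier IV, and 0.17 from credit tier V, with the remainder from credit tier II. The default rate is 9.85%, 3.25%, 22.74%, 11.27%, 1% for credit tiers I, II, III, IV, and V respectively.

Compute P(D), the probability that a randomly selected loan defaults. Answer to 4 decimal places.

0.0951

P(II) = 1 − (0.14 + 0.1 + 0.47 + 0.17) = 0.12.
P(D) = P(D|I)·P(I) + P(D|II)·P(II) + P(D|III)·P(III) + P(D|IV)·P(IV) + P(D|V)·P(V)
      = 0.0985·0.14 + 0.0325·0.12 + 0.2274·0.1 + 0.1127·0.47 + 0.01·0.17
      = 0.01379 + 0.0039 + 0.02274 + 0.052969 + 0.0017 = 0.095099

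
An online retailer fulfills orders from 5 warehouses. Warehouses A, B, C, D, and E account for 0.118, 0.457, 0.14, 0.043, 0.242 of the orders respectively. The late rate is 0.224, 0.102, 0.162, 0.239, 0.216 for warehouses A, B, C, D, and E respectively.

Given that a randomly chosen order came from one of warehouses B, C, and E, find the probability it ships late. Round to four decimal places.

0.1449

Let S = {B, C, E}.
P(S) = 0.457 + 0.14 + 0.242 = 0.839.
P(L ∩ S) = 0.102·0.457 + 0.162·0.14 + 0.216·0.242 = 0.046614 + 0.02268 + 0.052272 = 0.121566.
P(L | S) = 0.121566 / 0.839 = 0.144894…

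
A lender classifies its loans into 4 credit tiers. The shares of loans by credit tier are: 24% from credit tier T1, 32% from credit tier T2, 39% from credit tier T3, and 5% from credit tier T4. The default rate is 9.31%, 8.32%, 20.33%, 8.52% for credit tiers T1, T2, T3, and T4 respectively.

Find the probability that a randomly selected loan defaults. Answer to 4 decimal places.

Using total probability over the partition,
P(D) = P(D|T1)·P(T1) + P(D|T2)·P(T2) + P(D|T3)·P(T3) + P(D|T4)·P(T4)
      = 0.0931·0.24 + 0.0832·0.32 + 0.2033·0.39 + 0.0852·0.05
      = 0.022344 + 0.026624 + 0.079287 + 0.00426 = 0.132515

P(D) ≈ 0.1325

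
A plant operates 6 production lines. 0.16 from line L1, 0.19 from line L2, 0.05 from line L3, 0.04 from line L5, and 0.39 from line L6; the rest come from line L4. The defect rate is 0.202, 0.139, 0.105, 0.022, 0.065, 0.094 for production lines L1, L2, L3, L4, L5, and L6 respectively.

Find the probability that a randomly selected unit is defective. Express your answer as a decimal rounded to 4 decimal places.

0.1070

P(L4) = 1 − (0.16 + 0.19 + 0.05 + 0.04 + 0.39) = 0.17.
Summing over the partition,
P(D) = P(D|L1)·P(L1) + P(D|L2)·P(L2) + P(D|L3)·P(L3) + P(D|L4)·P(L4) + P(D|L5)·P(L5) + P(D|L6)·P(L6)
      = 0.202·0.16 + 0.139·0.19 + 0.105·0.05 + 0.022·0.17 + 0.065·0.04 + 0.094·0.39
      = 0.03232 + 0.02641 + 0.00525 + 0.00374 + 0.0026 + 0.03666 = 0.10698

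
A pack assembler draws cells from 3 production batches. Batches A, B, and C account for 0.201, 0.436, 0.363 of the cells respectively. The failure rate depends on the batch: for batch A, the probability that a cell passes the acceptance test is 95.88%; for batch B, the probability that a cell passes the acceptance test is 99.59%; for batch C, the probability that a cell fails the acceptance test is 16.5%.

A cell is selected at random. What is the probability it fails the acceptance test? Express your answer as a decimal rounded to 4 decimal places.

P(F|A) = 1 − 0.9588 = 0.0412.
P(F|B) = 1 − 0.9959 = 0.0041.
Summing over the partition,
P(F) = P(F|A)·P(A) + P(F|B)·P(B) + P(F|C)·P(C)
      = 0.0412·0.201 + 0.0041·0.436 + 0.165·0.363
      = 0.0082812 + 0.0017876 + 0.059895 = 0.0699638

0.0700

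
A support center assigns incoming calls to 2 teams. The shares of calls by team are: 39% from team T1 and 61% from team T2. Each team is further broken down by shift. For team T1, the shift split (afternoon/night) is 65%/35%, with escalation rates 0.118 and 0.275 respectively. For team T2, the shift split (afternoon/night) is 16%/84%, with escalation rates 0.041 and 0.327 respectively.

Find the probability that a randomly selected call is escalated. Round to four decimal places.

P(E) ≈ 0.2390

P(E|T1) = 0.65·0.118 + 0.35·0.275 = 0.0767 + 0.09625 = 0.17295
P(E|T2) = 0.16·0.041 + 0.84·0.327 = 0.00656 + 0.27468 = 0.28124
Then overall,
P(E) = 0.39·0.17295 + 0.61·0.28124
      = 0.0674505 + 0.1715564 = 0.2390069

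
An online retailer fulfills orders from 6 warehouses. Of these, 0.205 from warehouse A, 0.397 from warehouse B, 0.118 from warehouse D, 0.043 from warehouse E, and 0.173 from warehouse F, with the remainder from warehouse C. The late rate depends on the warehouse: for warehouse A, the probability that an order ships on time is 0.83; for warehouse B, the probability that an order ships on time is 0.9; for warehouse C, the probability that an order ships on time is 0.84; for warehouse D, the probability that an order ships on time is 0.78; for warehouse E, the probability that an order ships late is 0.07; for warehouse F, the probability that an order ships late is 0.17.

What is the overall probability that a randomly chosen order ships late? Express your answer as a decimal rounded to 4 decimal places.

P(C) = 1 − (0.205 + 0.397 + 0.118 + 0.043 + 0.173) = 0.064.
P(L|A) = 1 − 0.83 = 0.17.
P(L|B) = 1 − 0.9 = 0.1.
P(L|C) = 1 − 0.84 = 0.16.
P(L|D) = 1 − 0.78 = 0.22.
P(L) = P(L|A)·P(A) + P(L|B)·P(B) + P(L|C)·P(C) + P(L|D)·P(D) + P(L|E)·P(E) + P(L|F)·P(F)
      = 0.17·0.205 + 0.1·0.397 + 0.16·0.064 + 0.22·0.118 + 0.07·0.043 + 0.17·0.173
      = 0.03485 + 0.0397 + 0.01024 + 0.02596 + 0.00301 + 0.02941 = 0.14317

0.1432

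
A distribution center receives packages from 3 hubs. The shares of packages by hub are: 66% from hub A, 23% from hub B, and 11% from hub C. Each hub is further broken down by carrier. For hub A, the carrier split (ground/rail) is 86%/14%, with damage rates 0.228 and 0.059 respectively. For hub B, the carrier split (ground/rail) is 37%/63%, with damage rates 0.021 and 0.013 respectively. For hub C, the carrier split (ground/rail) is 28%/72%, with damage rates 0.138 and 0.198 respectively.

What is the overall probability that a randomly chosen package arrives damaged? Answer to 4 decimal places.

P(D) ≈ 0.1585

P(D|A) = 0.86·0.228 + 0.14·0.059 = 0.19608 + 0.00826 = 0.20434
P(D|B) = 0.37·0.021 + 0.63·0.013 = 0.00777 + 0.00819 = 0.01596
P(D|C) = 0.28·0.138 + 0.72·0.198 = 0.03864 + 0.14256 = 0.1812
By total probability over the outer partition,
P(D) = 0.66·0.20434 + 0.23·0.01596 + 0.11·0.1812
      = 0.1348644 + 0.0036708 + 0.019932 = 0.1584672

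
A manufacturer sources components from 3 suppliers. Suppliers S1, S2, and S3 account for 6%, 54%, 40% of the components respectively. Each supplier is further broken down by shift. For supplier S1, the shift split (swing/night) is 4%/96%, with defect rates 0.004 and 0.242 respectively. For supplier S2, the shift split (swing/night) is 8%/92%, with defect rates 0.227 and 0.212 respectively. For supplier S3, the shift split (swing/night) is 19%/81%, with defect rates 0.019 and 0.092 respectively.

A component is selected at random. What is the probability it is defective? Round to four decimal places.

P(D|S1) = 0.04·0.004 + 0.96·0.242 = 0.00016 + 0.23232 = 0.23248
P(D|S2) = 0.08·0.227 + 0.92·0.212 = 0.01816 + 0.19504 = 0.2132
P(D|S3) = 0.19·0.019 + 0.81·0.092 = 0.00361 + 0.07452 = 0.07813
By total probability over the outer partition,
P(D) = 0.06·0.23248 + 0.54·0.2132 + 0.4·0.07813
      = 0.0139488 + 0.115128 + 0.031252 = 0.1603288

0.1603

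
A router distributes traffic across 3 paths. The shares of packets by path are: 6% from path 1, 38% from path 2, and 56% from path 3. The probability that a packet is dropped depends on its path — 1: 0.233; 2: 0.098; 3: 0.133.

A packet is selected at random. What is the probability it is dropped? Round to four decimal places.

P(L) = P(L|1)·P(1) + P(L|2)·P(2) + P(L|3)·P(3)
      = 0.233·0.06 + 0.098·0.38 + 0.133·0.56
      = 0.01398 + 0.03724 + 0.07448 = 0.1257

0.1257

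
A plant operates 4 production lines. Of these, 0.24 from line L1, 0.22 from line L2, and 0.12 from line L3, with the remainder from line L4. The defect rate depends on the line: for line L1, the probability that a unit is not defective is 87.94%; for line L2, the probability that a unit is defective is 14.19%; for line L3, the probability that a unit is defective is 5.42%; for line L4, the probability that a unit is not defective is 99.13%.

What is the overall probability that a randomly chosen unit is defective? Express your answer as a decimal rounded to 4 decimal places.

P(L4) = 1 − (0.24 + 0.22 + 0.12) = 0.42.
P(D|L1) = 1 − 0.8794 = 0.1206.
P(D|L4) = 1 − 0.9913 = 0.0087.
P(D) = P(D|L1)·P(L1) + P(D|L2)·P(L2) + P(D|L3)·P(L3) + P(D|L4)·P(L4)
      = 0.1206·0.24 + 0.1419·0.22 + 0.0542·0.12 + 0.0087·0.42
      = 0.028944 + 0.031218 + 0.006504 + 0.003654 = 0.07032

0.0703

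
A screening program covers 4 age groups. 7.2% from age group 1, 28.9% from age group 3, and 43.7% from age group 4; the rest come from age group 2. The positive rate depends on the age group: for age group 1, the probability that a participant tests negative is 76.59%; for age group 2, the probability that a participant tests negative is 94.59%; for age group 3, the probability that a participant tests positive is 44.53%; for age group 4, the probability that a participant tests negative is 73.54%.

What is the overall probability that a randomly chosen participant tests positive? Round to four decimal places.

P(T) ≈ 0.2721

P(2) = 1 − (0.072 + 0.289 + 0.437) = 0.202.
P(T|1) = 1 − 0.7659 = 0.2341.
P(T|2) = 1 − 0.9459 = 0.0541.
P(T|4) = 1 − 0.7354 = 0.2646.
Using total probability over the partition,
P(T) = P(T|1)·P(1) + P(T|2)·P(2) + P(T|3)·P(3) + P(T|4)·P(4)
      = 0.2341·0.072 + 0.0541·0.202 + 0.4453·0.289 + 0.2646·0.437
      = 0.0168552 + 0.0109282 + 0.1286917 + 0.1156302 = 0.2721053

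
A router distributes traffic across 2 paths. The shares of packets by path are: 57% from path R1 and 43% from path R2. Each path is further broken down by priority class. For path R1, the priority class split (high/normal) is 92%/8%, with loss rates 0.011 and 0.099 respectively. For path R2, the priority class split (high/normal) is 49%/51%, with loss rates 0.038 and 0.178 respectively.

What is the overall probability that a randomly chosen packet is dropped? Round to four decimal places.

P(L) ≈ 0.0573

P(L|R1) = 0.92·0.011 + 0.08·0.099 = 0.01012 + 0.00792 = 0.01804
P(L|R2) = 0.49·0.038 + 0.51·0.178 = 0.01862 + 0.09078 = 0.1094
Then overall,
P(L) = 0.57·0.01804 + 0.43·0.1094
      = 0.0102828 + 0.047042 = 0.0573248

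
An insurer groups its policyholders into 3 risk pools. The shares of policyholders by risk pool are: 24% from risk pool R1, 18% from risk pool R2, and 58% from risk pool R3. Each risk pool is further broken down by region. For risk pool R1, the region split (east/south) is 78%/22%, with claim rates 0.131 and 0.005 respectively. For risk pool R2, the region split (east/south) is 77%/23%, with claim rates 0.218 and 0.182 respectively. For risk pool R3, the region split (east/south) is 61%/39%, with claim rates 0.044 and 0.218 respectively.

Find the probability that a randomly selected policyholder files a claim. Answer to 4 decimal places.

P(C) ≈ 0.1274

P(C|R1) = 0.78·0.131 + 0.22·0.005 = 0.10218 + 0.0011 = 0.10328
P(C|R2) = 0.77·0.218 + 0.23·0.182 = 0.16786 + 0.04186 = 0.20972
P(C|R3) = 0.61·0.044 + 0.39·0.218 = 0.02684 + 0.08502 = 0.11186
By total probability over the outer partition,
P(C) = 0.24·0.10328 + 0.18·0.20972 + 0.58·0.11186
      = 0.0247872 + 0.0377496 + 0.0648788 = 0.1274156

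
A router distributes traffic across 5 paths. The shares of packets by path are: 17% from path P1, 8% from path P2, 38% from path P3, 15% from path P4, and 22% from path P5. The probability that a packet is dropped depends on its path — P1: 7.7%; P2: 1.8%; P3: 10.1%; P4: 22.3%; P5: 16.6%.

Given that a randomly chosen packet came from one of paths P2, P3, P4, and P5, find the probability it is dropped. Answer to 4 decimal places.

P(L|S) ≈ 0.1323

Let S = {P2, P3, P4, P5}.
P(S) = 0.08 + 0.38 + 0.15 + 0.22 = 0.83.
P(L ∩ S) = 0.018·0.08 + 0.101·0.38 + 0.223·0.15 + 0.166·0.22 = 0.00144 + 0.03838 + 0.03345 + 0.03652 = 0.10979.
P(L | S) = 0.10979 / 0.83 = 0.132277…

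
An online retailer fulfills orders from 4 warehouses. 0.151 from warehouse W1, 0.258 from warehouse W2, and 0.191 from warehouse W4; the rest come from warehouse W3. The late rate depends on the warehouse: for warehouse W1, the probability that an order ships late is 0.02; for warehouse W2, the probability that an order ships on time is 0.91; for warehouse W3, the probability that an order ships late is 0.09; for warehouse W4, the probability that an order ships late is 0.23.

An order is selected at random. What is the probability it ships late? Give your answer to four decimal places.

P(L) ≈ 0.1062

P(W3) = 1 − (0.151 + 0.258 + 0.191) = 0.4.
P(L|W2) = 1 − 0.91 = 0.09.
Using total probability over the partition,
P(L) = P(L|W1)·P(W1) + P(L|W2)·P(W2) + P(L|W3)·P(W3) + P(L|W4)·P(W4)
      = 0.02·0.151 + 0.09·0.258 + 0.09·0.4 + 0.23·0.191
      = 0.00302 + 0.02322 + 0.036 + 0.04393 = 0.10617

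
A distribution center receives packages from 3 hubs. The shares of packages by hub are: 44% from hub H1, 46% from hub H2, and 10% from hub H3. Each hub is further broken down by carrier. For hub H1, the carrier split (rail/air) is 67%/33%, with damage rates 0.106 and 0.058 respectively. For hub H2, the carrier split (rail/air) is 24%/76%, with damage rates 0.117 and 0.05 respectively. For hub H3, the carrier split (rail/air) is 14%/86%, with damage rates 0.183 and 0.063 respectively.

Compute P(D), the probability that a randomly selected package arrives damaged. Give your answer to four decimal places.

P(D|H1) = 0.67·0.106 + 0.33·0.058 = 0.07102 + 0.01914 = 0.09016
P(D|H2) = 0.24·0.117 + 0.76·0.05 = 0.02808 + 0.038 = 0.06608
P(D|H3) = 0.14·0.183 + 0.86·0.063 = 0.02562 + 0.05418 = 0.0798
By total probability over the outer partition,
P(D) = 0.44·0.09016 + 0.46·0.06608 + 0.1·0.0798
      = 0.0396704 + 0.0303968 + 0.00798 = 0.0780472

P(D) ≈ 0.0780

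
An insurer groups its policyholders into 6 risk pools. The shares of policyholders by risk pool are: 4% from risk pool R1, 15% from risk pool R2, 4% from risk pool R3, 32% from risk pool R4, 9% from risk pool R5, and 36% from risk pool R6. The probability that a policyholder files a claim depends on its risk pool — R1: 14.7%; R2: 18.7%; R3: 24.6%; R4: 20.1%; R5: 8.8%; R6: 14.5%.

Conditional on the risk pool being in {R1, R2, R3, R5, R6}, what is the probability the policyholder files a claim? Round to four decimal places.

Let S = {R1, R2, R3, R5, R6}.
P(S) = 0.04 + 0.15 + 0.04 + 0.09 + 0.36 = 0.68.
P(C ∩ S) = 0.147·0.04 + 0.187·0.15 + 0.246·0.04 + 0.088·0.09 + 0.145·0.36 = 0.00588 + 0.02805 + 0.00984 + 0.00792 + 0.0522 = 0.10389.
P(C | S) = 0.10389 / 0.68 = 0.152779…

0.1528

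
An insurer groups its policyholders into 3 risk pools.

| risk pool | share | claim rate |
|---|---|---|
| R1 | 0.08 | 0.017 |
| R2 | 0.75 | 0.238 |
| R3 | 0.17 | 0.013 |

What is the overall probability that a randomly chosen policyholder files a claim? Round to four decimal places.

P(C) = P(C|R1)·P(R1) + P(C|R2)·P(R2) + P(C|R3)·P(R3)
      = 0.017·0.08 + 0.238·0.75 + 0.013·0.17
      = 0.00136 + 0.1785 + 0.00221 = 0.18207

0.1821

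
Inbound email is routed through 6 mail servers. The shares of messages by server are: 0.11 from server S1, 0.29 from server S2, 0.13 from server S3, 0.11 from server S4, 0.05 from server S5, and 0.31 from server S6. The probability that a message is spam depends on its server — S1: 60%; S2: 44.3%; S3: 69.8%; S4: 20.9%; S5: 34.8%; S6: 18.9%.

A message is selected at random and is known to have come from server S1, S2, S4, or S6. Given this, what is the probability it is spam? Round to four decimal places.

Let J = {S1, S2, S4, S6}.
P(J) = 0.11 + 0.29 + 0.11 + 0.31 = 0.82.
P(S ∩ J) = 0.6·0.11 + 0.443·0.29 + 0.209·0.11 + 0.189·0.31 = 0.066 + 0.12847 + 0.02299 + 0.05859 = 0.27605.
P(S | J) = 0.27605 / 0.82 = 0.336646…

P(S|J) ≈ 0.3366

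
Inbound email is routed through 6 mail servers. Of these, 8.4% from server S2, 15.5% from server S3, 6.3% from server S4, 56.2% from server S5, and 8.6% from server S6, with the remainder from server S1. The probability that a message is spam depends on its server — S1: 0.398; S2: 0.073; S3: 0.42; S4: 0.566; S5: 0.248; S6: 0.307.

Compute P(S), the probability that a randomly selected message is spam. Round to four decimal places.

P(S1) = 1 − (0.084 + 0.155 + 0.063 + 0.562 + 0.086) = 0.05.
By the law of total probability,
P(S) = P(S|S1)·P(S1) + P(S|S2)·P(S2) + P(S|S3)·P(S3) + P(S|S4)·P(S4) + P(S|S5)·P(S5) + P(S|S6)·P(S6)
      = 0.398·0.05 + 0.073·0.084 + 0.42·0.155 + 0.566·0.063 + 0.248·0.562 + 0.307·0.086
      = 0.0199 + 0.006132 + 0.0651 + 0.035658 + 0.139376 + 0.026402 = 0.292568

P(S) ≈ 0.2926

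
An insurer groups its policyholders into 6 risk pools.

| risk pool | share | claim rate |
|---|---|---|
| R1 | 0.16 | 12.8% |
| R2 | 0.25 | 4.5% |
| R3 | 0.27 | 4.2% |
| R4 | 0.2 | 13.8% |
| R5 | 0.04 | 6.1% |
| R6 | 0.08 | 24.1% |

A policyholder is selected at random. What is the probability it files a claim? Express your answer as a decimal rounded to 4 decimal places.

Summing over the partition,
P(C) = P(C|R1)·P(R1) + P(C|R2)·P(R2) + P(C|R3)·P(R3) + P(C|R4)·P(R4) + P(C|R5)·P(R5) + P(C|R6)·P(R6)
      = 0.128·0.16 + 0.045·0.25 + 0.042·0.27 + 0.138·0.2 + 0.061·0.04 + 0.241·0.08
      = 0.02048 + 0.01125 + 0.01134 + 0.0276 + 0.00244 + 0.01928 = 0.09239

P(C) ≈ 0.0924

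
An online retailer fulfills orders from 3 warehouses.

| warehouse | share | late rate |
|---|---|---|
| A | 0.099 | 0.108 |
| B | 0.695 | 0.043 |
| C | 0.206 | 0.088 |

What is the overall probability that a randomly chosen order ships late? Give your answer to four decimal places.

Using total probability over the partition,
P(L) = P(L|A)·P(A) + P(L|B)·P(B) + P(L|C)·P(C)
      = 0.108·0.099 + 0.043·0.695 + 0.088·0.206
      = 0.010692 + 0.029885 + 0.018128 = 0.058705

0.0587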